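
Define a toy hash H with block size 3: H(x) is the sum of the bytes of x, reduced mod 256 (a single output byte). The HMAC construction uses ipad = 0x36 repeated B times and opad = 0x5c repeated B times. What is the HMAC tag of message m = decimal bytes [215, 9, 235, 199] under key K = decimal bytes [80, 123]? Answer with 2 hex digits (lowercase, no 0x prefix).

Key decimal bytes [80, 123] = 50 7b is 2 bytes ≤ B = 3; zero-pad to 3 bytes: K' = 50 7b 00.
K' ⊕ ipad = 66 4d 36.  K' ⊕ opad = 0c 27 5c.
Inner input = (K'⊕ipad) ∥ m = 66 4d 36 ∥ d7 09 eb c7.
Inner hash: sum = 102+77+54+215+9+235+199 = 891; mod 256 = 123 → 7b.
Outer input = (K'⊕opad) ∥ inner = 0c 27 5c ∥ 7b.
Outer hash (tag): sum = 12+39+92+123 = 266; mod 256 = 10 → 0a.

0a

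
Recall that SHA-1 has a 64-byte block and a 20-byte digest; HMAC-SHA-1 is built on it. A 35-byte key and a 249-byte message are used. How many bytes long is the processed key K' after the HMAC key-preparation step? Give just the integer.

Key is 35 ≤ 64 bytes, zero-padded: |K'| = 64.

64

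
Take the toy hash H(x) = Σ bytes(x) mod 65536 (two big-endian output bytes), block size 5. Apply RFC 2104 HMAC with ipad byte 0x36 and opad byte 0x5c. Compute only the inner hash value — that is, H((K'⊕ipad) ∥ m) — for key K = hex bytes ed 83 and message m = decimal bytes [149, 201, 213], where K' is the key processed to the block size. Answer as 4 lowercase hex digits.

Key hex bytes ed 83 is 2 bytes ≤ B = 5; zero-pad to 5 bytes: K' = ed 83 00 00 00.
K' ⊕ ipad = db b5 36 36 36.
Inner input = db b5 36 36 36 ∥ 95 c9 d5.
Inner hash: sum = 219+181+54+54+54+149+201+213 = 1125 → 04 65.

0465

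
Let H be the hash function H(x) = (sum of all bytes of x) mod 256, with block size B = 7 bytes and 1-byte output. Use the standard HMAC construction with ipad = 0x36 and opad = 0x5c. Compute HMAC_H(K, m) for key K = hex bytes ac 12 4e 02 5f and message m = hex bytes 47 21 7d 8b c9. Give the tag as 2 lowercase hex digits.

Key hex bytes ac 12 4e 02 5f is 5 bytes ≤ B = 7; zero-pad to 7 bytes: K' = ac 12 4e 02 5f 00 00.
K' ⊕ ipad = 9a 24 78 34 69 36 36.  K' ⊕ opad = f0 4e 12 5e 03 5c 5c.
Inner input = (K'⊕ipad) ∥ m = 9a 24 78 34 69 36 36 ∥ 47 21 7d 8b c9.
Inner hash: sum = 154+36+120+52+105+54+54+71+33+125+139+201 = 1144; mod 256 = 120 → 78.
Outer input = (K'⊕opad) ∥ inner = f0 4e 12 5e 03 5c 5c ∥ 78.
Outer hash (tag): sum = 240+78+18+94+3+92+92+120 = 737; mod 256 = 225 → e1.

e1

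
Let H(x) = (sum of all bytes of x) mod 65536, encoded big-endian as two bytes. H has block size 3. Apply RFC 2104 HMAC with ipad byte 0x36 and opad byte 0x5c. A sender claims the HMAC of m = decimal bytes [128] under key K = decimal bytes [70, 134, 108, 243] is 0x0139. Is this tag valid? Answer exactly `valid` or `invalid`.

Key decimal bytes [70, 134, 108, 243] = 46 86 6c f3 is 4 bytes > B = 3, so hash it first: H(key) = 02 2b, then zero-pad to 3 bytes: K' = 02 2b 00.
K' ⊕ ipad = 34 1d 36; K' ⊕ opad = 5e 77 5c.
Inner hash: sum = 52+29+54+128 = 263 → 01 07.
Outer hash (recomputed tag): sum = 94+119+92+1+7 = 313 → 01 39.
Recomputed tag = 0139; claimed = 0139 → match.

valid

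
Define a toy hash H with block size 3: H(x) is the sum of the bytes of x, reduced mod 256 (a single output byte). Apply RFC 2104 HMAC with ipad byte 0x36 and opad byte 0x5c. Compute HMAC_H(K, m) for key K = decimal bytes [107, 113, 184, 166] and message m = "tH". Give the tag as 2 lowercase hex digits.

Key decimal bytes [107, 113, 184, 166] = 6b 71 b8 a6 is 4 bytes > B = 3, so hash it first: H(key) = 3a, then zero-pad to 3 bytes: K' = 3a 00 00.
K' ⊕ ipad = 0c 36 36.  K' ⊕ opad = 66 5c 5c.
Inner input = (K'⊕ipad) ∥ m = 0c 36 36 ∥ 74 48.
Inner hash: sum = 12+54+54+116+72 = 308; mod 256 = 52 → 34.
Outer input = (K'⊕opad) ∥ inner = 66 5c 5c ∥ 34.
Outer hash (tag): sum = 102+92+92+52 = 338; mod 256 = 82 → 52.

52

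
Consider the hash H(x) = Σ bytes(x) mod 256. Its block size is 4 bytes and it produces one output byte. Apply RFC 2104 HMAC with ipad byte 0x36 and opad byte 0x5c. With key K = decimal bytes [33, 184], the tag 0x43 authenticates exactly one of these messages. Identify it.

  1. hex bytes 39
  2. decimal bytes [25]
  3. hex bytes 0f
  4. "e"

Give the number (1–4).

Key decimal bytes [33, 184] = 21 b8 is 2 bytes ≤ B = 4; zero-pad to 4 bytes: K' = 21 b8 00 00.
K' ⊕ ipad = 17 8e 36 36; K' ⊕ opad = 7d e4 5c 5c.
m1: inner = H(17 8e 36 36 39) = 4a; tag = H(7d e4 5c 5c 4a) = 63
m2: inner = H(17 8e 36 36 19) = 2a; tag = H(7d e4 5c 5c 2a) = 43 ← matches
m3: inner = H(17 8e 36 36 0f) = 20; tag = H(7d e4 5c 5c 20) = 39
m4: inner = H(17 8e 36 36 65) = 76; tag = H(7d e4 5c 5c 76) = 8f

2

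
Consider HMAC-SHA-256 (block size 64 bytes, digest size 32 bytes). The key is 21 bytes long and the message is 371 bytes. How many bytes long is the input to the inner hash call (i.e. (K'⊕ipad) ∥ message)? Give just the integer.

Key is 21 ≤ 64 bytes, zero-padded: |K'| = 64.
Inner input = (K'⊕ipad) ∥ m → 64 + 371 = 435 bytes.

435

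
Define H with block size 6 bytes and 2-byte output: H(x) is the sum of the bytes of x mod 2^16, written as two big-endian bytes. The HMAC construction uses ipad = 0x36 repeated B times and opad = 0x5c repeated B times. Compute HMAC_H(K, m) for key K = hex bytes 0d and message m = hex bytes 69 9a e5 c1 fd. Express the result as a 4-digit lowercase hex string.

Key hex bytes 0d is 1 byte ≤ B = 6; zero-pad to 6 bytes: K' = 0d 00 00 00 00 00.
K' ⊕ ipad = 3b 36 36 36 36 36.  K' ⊕ opad = 51 5c 5c 5c 5c 5c.
Inner input = (K'⊕ipad) ∥ m = 3b 36 36 36 36 36 ∥ 69 9a e5 c1 fd.
Inner hash: sum = 59+54+54+54+54+54+105+154+229+193+253 = 1263 → 04 ef.
Outer input = (K'⊕opad) ∥ inner = 51 5c 5c 5c 5c 5c ∥ 04 ef.
Outer hash (tag): sum = 81+92+92+92+92+92+4+239 = 784 → 03 10.

0310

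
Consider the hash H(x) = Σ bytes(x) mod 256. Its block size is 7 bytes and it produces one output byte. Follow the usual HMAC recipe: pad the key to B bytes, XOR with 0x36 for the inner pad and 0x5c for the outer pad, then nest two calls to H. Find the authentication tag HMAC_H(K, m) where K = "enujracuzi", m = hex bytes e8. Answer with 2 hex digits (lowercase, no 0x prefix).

e6

Key "enujracuzi" = 65 6e 75 6a 72 61 63 75 7a 69 is 10 bytes > B = 7, so hash it first: H(key) = 40, then zero-pad to 7 bytes: K' = 40 00 00 00 00 00 00.
K' ⊕ ipad = 76 36 36 36 36 36 36.  K' ⊕ opad = 1c 5c 5c 5c 5c 5c 5c.
Inner input = (K'⊕ipad) ∥ m = 76 36 36 36 36 36 36 ∥ e8.
Inner hash: sum = 118+54+54+54+54+54+54+232 = 674; mod 256 = 162 → a2.
Outer input = (K'⊕opad) ∥ inner = 1c 5c 5c 5c 5c 5c 5c ∥ a2.
Outer hash (tag): sum = 28+92+92+92+92+92+92+162 = 742; mod 256 = 230 → e6.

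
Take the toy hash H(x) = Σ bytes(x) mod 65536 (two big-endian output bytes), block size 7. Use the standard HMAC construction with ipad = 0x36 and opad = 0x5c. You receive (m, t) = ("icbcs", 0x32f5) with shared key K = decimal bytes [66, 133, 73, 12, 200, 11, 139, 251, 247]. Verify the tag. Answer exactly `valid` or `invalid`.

Key decimal bytes [66, 133, 73, 12, 200, 11, 139, 251, 247] = 42 85 49 0c c8 0b 8b fb f7 is 9 bytes > B = 7, so hash it first: H(key) = 04 6c, then zero-pad to 7 bytes: K' = 04 6c 00 00 00 00 00.
K' ⊕ ipad = 32 5a 36 36 36 36 36; K' ⊕ opad = 58 30 5c 5c 5c 5c 5c.
Inner hash: sum = 50+90+54+54+54+54+54+105+99+98+99+115 = 926 → 03 9e.
Outer hash (recomputed tag): sum = 88+48+92+92+92+92+92+3+158 = 757 → 02 f5.
Recomputed tag = 02f5; claimed = 32f5 → mismatch.

invalid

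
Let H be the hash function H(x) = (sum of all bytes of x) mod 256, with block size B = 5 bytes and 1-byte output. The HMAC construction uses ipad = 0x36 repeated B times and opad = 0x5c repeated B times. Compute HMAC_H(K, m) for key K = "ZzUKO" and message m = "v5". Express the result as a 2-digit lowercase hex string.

Key "ZzUKO" = 5a 7a 55 4b 4f is exactly B = 5 bytes: K' = 5a 7a 55 4b 4f.
K' ⊕ ipad = 6c 4c 63 7d 79.  K' ⊕ opad = 06 26 09 17 13.
Inner input = (K'⊕ipad) ∥ m = 6c 4c 63 7d 79 ∥ 76 35.
Inner hash: sum = 108+76+99+125+121+118+53 = 700; mod 256 = 188 → bc.
Outer input = (K'⊕opad) ∥ inner = 06 26 09 17 13 ∥ bc.
Outer hash (tag): sum = 6+38+9+23+19+188 = 283; mod 256 = 27 → 1b.

1b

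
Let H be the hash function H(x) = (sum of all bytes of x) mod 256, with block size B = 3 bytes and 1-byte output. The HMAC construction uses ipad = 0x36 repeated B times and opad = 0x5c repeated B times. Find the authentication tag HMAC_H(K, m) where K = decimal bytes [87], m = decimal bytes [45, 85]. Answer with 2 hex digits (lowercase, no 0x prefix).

12

Key decimal bytes [87] = 57 is 1 byte ≤ B = 3; zero-pad to 3 bytes: K' = 57 00 00.
K' ⊕ ipad = 61 36 36.  K' ⊕ opad = 0b 5c 5c.
Inner input = (K'⊕ipad) ∥ m = 61 36 36 ∥ 2d 55.
Inner hash: sum = 97+54+54+45+85 = 335; mod 256 = 79 → 4f.
Outer input = (K'⊕opad) ∥ inner = 0b 5c 5c ∥ 4f.
Outer hash (tag): sum = 11+92+92+79 = 274; mod 256 = 18 → 12.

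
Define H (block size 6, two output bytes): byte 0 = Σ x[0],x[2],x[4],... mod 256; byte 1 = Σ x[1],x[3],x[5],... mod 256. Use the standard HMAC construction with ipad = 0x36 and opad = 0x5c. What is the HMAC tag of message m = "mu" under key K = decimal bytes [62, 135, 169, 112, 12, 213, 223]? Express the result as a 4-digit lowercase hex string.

Key decimal bytes [62, 135, 169, 112, 12, 213, 223] = 3e 87 a9 70 0c d5 df is 7 bytes > B = 6, so hash it first: H(key) = d2 cc, then zero-pad to 6 bytes: K' = d2 cc 00 00 00 00.
K' ⊕ ipad = e4 fa 36 36 36 36.  K' ⊕ opad = 8e 90 5c 5c 5c 5c.
Inner input = (K'⊕ipad) ∥ m = e4 fa 36 36 36 36 ∥ 6d 75.
Inner hash: even-index sum = 445 mod 256 = 189; odd-index sum = 475 mod 256 = 219 → bd db.
Outer input = (K'⊕opad) ∥ inner = 8e 90 5c 5c 5c 5c ∥ bd db.
Outer hash (tag): even-index sum = 515 mod 256 = 3; odd-index sum = 547 mod 256 = 35 → 03 23.

0323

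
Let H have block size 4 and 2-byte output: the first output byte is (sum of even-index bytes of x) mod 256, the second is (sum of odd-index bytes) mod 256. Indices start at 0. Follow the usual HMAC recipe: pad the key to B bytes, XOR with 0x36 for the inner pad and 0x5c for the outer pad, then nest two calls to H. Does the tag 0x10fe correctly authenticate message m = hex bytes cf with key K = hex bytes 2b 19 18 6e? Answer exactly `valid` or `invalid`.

Key hex bytes 2b 19 18 6e is exactly B = 4 bytes: K' = 2b 19 18 6e.
K' ⊕ ipad = 1d 2f 2e 58; K' ⊕ opad = 77 45 44 32.
Inner hash: even-index sum = 282 mod 256 = 26; odd-index sum = 135 mod 256 = 135 → 1a 87.
Outer hash (recomputed tag): even-index sum = 213 mod 256 = 213; odd-index sum = 254 mod 256 = 254 → d5 fe.
Recomputed tag = d5fe; claimed = 10fe → mismatch.

invalid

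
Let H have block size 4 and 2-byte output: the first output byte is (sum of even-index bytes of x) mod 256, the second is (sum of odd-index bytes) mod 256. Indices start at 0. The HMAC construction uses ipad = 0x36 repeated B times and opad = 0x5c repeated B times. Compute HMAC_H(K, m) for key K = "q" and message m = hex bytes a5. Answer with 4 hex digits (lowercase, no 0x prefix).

Key "q" = 71 is 1 byte ≤ B = 4; zero-pad to 4 bytes: K' = 71 00 00 00.
K' ⊕ ipad = 47 36 36 36.  K' ⊕ opad = 2d 5c 5c 5c.
Inner input = (K'⊕ipad) ∥ m = 47 36 36 36 ∥ a5.
Inner hash: even-index sum = 290 mod 256 = 34; odd-index sum = 108 mod 256 = 108 → 22 6c.
Outer input = (K'⊕opad) ∥ inner = 2d 5c 5c 5c ∥ 22 6c.
Outer hash (tag): even-index sum = 171 mod 256 = 171; odd-index sum = 292 mod 256 = 36 → ab 24.

ab24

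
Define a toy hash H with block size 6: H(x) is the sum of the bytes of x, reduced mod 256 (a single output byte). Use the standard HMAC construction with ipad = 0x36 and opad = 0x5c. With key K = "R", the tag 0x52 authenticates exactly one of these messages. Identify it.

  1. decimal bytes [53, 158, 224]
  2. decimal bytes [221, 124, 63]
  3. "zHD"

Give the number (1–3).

3

Key "R" = 52 is 1 byte ≤ B = 6; zero-pad to 6 bytes: K' = 52 00 00 00 00 00.
K' ⊕ ipad = 64 36 36 36 36 36; K' ⊕ opad = 0e 5c 5c 5c 5c 5c.
m1: inner = H(64 36 36 36 36 36 35 9e e0) = 25; tag = H(0e 5c 5c 5c 5c 5c 25) = ff
m2: inner = H(64 36 36 36 36 36 dd 7c 3f) = 0a; tag = H(0e 5c 5c 5c 5c 5c 0a) = e4
m3: inner = H(64 36 36 36 36 36 7a 48 44) = 78; tag = H(0e 5c 5c 5c 5c 5c 78) = 52 ← matches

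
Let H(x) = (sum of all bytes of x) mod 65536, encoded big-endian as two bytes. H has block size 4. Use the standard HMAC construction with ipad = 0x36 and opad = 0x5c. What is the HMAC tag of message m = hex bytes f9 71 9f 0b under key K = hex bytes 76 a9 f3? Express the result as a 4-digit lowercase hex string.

031b

Key hex bytes 76 a9 f3 is 3 bytes ≤ B = 4; zero-pad to 4 bytes: K' = 76 a9 f3 00.
K' ⊕ ipad = 40 9f c5 36.  K' ⊕ opad = 2a f5 af 5c.
Inner input = (K'⊕ipad) ∥ m = 40 9f c5 36 ∥ f9 71 9f 0b.
Inner hash: sum = 64+159+197+54+249+113+159+11 = 1006 → 03 ee.
Outer input = (K'⊕opad) ∥ inner = 2a f5 af 5c ∥ 03 ee.
Outer hash (tag): sum = 42+245+175+92+3+238 = 795 → 03 1b.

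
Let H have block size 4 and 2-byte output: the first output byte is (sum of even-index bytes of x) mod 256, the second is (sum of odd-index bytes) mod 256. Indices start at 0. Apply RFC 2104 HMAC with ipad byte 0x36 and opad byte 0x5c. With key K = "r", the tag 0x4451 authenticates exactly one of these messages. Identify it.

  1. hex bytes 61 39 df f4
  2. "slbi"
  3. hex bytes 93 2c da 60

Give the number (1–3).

1

Key "r" = 72 is 1 byte ≤ B = 4; zero-pad to 4 bytes: K' = 72 00 00 00.
K' ⊕ ipad = 44 36 36 36; K' ⊕ opad = 2e 5c 5c 5c.
m1: inner = H(44 36 36 36 61 39 df f4) = ba 99; tag = H(2e 5c 5c 5c ba 99) = 4451 ← matches
m2: inner = H(44 36 36 36 73 6c 62 69) = 4f 41; tag = H(2e 5c 5c 5c 4f 41) = d9f9
m3: inner = H(44 36 36 36 93 2c da 60) = e7 f8; tag = H(2e 5c 5c 5c e7 f8) = 71b0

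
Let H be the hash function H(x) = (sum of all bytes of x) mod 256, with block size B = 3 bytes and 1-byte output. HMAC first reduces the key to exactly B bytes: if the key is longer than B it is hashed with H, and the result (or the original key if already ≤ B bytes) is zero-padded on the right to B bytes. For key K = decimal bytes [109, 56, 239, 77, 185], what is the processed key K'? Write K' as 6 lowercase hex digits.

|K| = 5 > B = 3, so first hash the key.
H(K): sum = 109+56+239+77+185 = 666; mod 256 = 154 → 9a.
Zero-pad H(K) = 9a to 3 bytes: K' = 9a 00 00.

9a0000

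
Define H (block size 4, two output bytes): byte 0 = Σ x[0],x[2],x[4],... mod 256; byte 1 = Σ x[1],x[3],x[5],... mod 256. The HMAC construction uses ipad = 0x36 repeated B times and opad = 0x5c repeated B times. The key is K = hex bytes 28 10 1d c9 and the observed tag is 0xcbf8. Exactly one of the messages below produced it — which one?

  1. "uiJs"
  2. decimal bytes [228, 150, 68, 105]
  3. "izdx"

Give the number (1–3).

Key hex bytes 28 10 1d c9 is exactly B = 4 bytes: K' = 28 10 1d c9.
K' ⊕ ipad = 1e 26 2b ff; K' ⊕ opad = 74 4c 41 95.
m1: inner = H(1e 26 2b ff 75 69 4a 73) = 08 01; tag = H(74 4c 41 95 08 01) = bde2
m2: inner = H(1e 26 2b ff e4 96 44 69) = 71 24; tag = H(74 4c 41 95 71 24) = 2605
m3: inner = H(1e 26 2b ff 69 7a 64 78) = 16 17; tag = H(74 4c 41 95 16 17) = cbf8 ← matches

3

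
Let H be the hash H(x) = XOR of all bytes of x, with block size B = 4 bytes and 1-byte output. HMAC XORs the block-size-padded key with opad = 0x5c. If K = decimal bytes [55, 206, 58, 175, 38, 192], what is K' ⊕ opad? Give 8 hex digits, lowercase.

Key decimal bytes [55, 206, 58, 175, 38, 192] = 37 ce 3a af 26 c0 is 6 bytes > B = 4, so hash it first: H(key) = 8a, then zero-pad to 4 bytes: K' = 8a 00 00 00.
XOR each byte with 0x5c: 8a⊕5c=d6, 00⊕5c=5c, 00⊕5c=5c, 00⊕5c=5c.

d65c5c5c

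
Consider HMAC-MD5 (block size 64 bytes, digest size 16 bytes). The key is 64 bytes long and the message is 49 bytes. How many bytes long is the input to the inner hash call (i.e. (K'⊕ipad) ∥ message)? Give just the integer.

113

Key is 64 ≤ 64 bytes, zero-padded: |K'| = 64.
Inner input = (K'⊕ipad) ∥ m → 64 + 49 = 113 bytes.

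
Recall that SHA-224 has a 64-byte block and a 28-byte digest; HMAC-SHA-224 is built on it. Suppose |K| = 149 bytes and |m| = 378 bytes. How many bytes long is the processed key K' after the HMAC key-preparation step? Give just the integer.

Key is 149 > 64 bytes, so it is hashed to 28 bytes then zero-padded to 64: |K'| = 64.

64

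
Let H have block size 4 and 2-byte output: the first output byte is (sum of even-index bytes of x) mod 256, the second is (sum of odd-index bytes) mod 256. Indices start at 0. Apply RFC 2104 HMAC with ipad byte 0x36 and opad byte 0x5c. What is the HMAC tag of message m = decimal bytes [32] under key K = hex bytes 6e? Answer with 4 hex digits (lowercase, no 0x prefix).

3c24

Key hex bytes 6e is 1 byte ≤ B = 4; zero-pad to 4 bytes: K' = 6e 00 00 00.
K' ⊕ ipad = 58 36 36 36.  K' ⊕ opad = 32 5c 5c 5c.
Inner input = (K'⊕ipad) ∥ m = 58 36 36 36 ∥ 20.
Inner hash: even-index sum = 174 mod 256 = 174; odd-index sum = 108 mod 256 = 108 → ae 6c.
Outer input = (K'⊕opad) ∥ inner = 32 5c 5c 5c ∥ ae 6c.
Outer hash (tag): even-index sum = 316 mod 256 = 60; odd-index sum = 292 mod 256 = 36 → 3c 24.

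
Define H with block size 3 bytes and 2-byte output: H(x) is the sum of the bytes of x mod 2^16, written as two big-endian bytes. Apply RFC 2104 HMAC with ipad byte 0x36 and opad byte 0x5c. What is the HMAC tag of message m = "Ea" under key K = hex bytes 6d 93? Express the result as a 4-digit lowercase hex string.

Key hex bytes 6d 93 is 2 bytes ≤ B = 3; zero-pad to 3 bytes: K' = 6d 93 00.
K' ⊕ ipad = 5b a5 36.  K' ⊕ opad = 31 cf 5c.
Inner input = (K'⊕ipad) ∥ m = 5b a5 36 ∥ 45 61.
Inner hash: sum = 91+165+54+69+97 = 476 → 01 dc.
Outer input = (K'⊕opad) ∥ inner = 31 cf 5c ∥ 01 dc.
Outer hash (tag): sum = 49+207+92+1+220 = 569 → 02 39.

0239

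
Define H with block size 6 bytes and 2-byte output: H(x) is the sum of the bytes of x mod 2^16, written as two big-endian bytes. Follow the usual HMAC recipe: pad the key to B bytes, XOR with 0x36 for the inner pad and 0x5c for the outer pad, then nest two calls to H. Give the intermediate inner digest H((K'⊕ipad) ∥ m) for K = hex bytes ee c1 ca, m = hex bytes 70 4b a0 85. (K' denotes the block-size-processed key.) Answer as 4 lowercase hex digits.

054d

Key hex bytes ee c1 ca is 3 bytes ≤ B = 6; zero-pad to 6 bytes: K' = ee c1 ca 00 00 00.
K' ⊕ ipad = d8 f7 fc 36 36 36.
Inner input = d8 f7 fc 36 36 36 ∥ 70 4b a0 85.
Inner hash: sum = 216+247+252+54+54+54+112+75+160+133 = 1357 → 05 4d.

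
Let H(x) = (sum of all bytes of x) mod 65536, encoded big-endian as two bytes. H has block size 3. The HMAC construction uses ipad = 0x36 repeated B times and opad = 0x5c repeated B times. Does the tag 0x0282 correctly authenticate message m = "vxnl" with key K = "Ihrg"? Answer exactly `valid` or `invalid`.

Key "Ihrg" = 49 68 72 67 is 4 bytes > B = 3, so hash it first: H(key) = 01 8a, then zero-pad to 3 bytes: K' = 01 8a 00.
K' ⊕ ipad = 37 bc 36; K' ⊕ opad = 5d d6 5c.
Inner hash: sum = 55+188+54+118+120+110+108 = 753 → 02 f1.
Outer hash (recomputed tag): sum = 93+214+92+2+241 = 642 → 02 82.
Recomputed tag = 0282; claimed = 0282 → match.

valid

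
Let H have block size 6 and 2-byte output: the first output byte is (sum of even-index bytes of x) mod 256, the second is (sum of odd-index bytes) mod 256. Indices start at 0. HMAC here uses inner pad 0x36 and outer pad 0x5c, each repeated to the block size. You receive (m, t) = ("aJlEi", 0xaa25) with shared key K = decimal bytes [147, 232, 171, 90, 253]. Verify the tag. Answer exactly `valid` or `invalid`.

Key decimal bytes [147, 232, 171, 90, 253] = 93 e8 ab 5a fd is 5 bytes ≤ B = 6; zero-pad to 6 bytes: K' = 93 e8 ab 5a fd 00.
K' ⊕ ipad = a5 de 9d 6c cb 36; K' ⊕ opad = cf b4 f7 06 a1 5c.
Inner hash: even-index sum = 835 mod 256 = 67; odd-index sum = 527 mod 256 = 15 → 43 0f.
Outer hash (recomputed tag): even-index sum = 682 mod 256 = 170; odd-index sum = 293 mod 256 = 37 → aa 25.
Recomputed tag = aa25; claimed = aa25 → match.

valid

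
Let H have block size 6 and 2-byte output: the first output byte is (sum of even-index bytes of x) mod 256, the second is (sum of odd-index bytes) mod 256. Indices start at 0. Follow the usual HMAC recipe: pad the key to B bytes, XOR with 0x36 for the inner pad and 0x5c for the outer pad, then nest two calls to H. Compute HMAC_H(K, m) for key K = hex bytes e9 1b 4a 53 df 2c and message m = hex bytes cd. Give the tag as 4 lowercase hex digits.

5f72

Key hex bytes e9 1b 4a 53 df 2c is exactly B = 6 bytes: K' = e9 1b 4a 53 df 2c.
K' ⊕ ipad = df 2d 7c 65 e9 1a.  K' ⊕ opad = b5 47 16 0f 83 70.
Inner input = (K'⊕ipad) ∥ m = df 2d 7c 65 e9 1a ∥ cd.
Inner hash: even-index sum = 785 mod 256 = 17; odd-index sum = 172 mod 256 = 172 → 11 ac.
Outer input = (K'⊕opad) ∥ inner = b5 47 16 0f 83 70 ∥ 11 ac.
Outer hash (tag): even-index sum = 351 mod 256 = 95; odd-index sum = 370 mod 256 = 114 → 5f 72.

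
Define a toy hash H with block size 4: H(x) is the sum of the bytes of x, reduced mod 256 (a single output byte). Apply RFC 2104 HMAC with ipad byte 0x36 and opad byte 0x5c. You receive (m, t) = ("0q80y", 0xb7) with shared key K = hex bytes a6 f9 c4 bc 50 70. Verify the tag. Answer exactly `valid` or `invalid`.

Key hex bytes a6 f9 c4 bc 50 70 is 6 bytes > B = 4, so hash it first: H(key) = df, then zero-pad to 4 bytes: K' = df 00 00 00.
K' ⊕ ipad = e9 36 36 36; K' ⊕ opad = 83 5c 5c 5c.
Inner hash: sum = 233+54+54+54+48+113+56+48+121 = 781; mod 256 = 13 → 0d.
Outer hash (recomputed tag): sum = 131+92+92+92+13 = 420; mod 256 = 164 → a4.
Recomputed tag = a4; claimed = b7 → mismatch.

invalid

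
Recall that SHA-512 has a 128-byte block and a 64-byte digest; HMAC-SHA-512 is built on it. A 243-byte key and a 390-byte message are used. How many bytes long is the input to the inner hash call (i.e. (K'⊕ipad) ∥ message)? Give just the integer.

Key is 243 > 128 bytes, so it is hashed to 64 bytes then zero-padded to 128: |K'| = 128.
Inner input = (K'⊕ipad) ∥ m → 128 + 390 = 518 bytes.

518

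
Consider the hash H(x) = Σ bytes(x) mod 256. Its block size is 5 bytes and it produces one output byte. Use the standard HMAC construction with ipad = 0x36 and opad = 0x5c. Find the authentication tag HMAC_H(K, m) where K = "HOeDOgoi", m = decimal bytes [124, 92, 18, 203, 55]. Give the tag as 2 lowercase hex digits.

Key "HOeDOgoi" = 48 4f 65 44 4f 67 6f 69 is 8 bytes > B = 5, so hash it first: H(key) = ce, then zero-pad to 5 bytes: K' = ce 00 00 00 00.
K' ⊕ ipad = f8 36 36 36 36.  K' ⊕ opad = 92 5c 5c 5c 5c.
Inner input = (K'⊕ipad) ∥ m = f8 36 36 36 36 ∥ 7c 5c 12 cb 37.
Inner hash: sum = 248+54+54+54+54+124+92+18+203+55 = 956; mod 256 = 188 → bc.
Outer input = (K'⊕opad) ∥ inner = 92 5c 5c 5c 5c ∥ bc.
Outer hash (tag): sum = 146+92+92+92+92+188 = 702; mod 256 = 190 → be.

be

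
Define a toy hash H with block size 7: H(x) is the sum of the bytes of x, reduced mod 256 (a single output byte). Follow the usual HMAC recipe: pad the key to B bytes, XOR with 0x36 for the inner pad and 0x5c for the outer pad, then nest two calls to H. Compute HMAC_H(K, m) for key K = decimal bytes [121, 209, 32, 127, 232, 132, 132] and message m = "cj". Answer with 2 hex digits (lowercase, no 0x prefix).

Key decimal bytes [121, 209, 32, 127, 232, 132, 132] = 79 d1 20 7f e8 84 84 is exactly B = 7 bytes: K' = 79 d1 20 7f e8 84 84.
K' ⊕ ipad = 4f e7 16 49 de b2 b2.  K' ⊕ opad = 25 8d 7c 23 b4 d8 d8.
Inner input = (K'⊕ipad) ∥ m = 4f e7 16 49 de b2 b2 ∥ 63 6a.
Inner hash: sum = 79+231+22+73+222+178+178+99+106 = 1188; mod 256 = 164 → a4.
Outer input = (K'⊕opad) ∥ inner = 25 8d 7c 23 b4 d8 d8 ∥ a4.
Outer hash (tag): sum = 37+141+124+35+180+216+216+164 = 1113; mod 256 = 89 → 59.

59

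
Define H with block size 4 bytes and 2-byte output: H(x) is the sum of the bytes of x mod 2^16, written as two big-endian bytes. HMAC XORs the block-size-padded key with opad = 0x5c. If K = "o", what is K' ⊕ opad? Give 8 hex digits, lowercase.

335c5c5c

Key "o" = 6f is 1 byte ≤ B = 4; zero-pad to 4 bytes: K' = 6f 00 00 00.
XOR each byte with 0x5c: 6f⊕5c=33, 00⊕5c=5c, 00⊕5c=5c, 00⊕5c=5c.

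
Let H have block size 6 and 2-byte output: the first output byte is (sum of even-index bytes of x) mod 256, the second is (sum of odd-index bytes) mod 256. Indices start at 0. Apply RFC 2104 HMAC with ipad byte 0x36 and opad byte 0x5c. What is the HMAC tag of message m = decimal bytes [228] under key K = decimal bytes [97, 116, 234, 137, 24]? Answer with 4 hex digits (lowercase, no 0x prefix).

7c90

Key decimal bytes [97, 116, 234, 137, 24] = 61 74 ea 89 18 is 5 bytes ≤ B = 6; zero-pad to 6 bytes: K' = 61 74 ea 89 18 00.
K' ⊕ ipad = 57 42 dc bf 2e 36.  K' ⊕ opad = 3d 28 b6 d5 44 5c.
Inner input = (K'⊕ipad) ∥ m = 57 42 dc bf 2e 36 ∥ e4.
Inner hash: even-index sum = 581 mod 256 = 69; odd-index sum = 311 mod 256 = 55 → 45 37.
Outer input = (K'⊕opad) ∥ inner = 3d 28 b6 d5 44 5c ∥ 45 37.
Outer hash (tag): even-index sum = 380 mod 256 = 124; odd-index sum = 400 mod 256 = 144 → 7c 90.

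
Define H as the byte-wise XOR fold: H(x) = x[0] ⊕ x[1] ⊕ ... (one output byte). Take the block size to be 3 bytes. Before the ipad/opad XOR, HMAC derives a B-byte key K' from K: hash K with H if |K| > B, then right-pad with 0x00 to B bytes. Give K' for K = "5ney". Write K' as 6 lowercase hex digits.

|K| = 4 > B = 3, so first hash the key.
H(K): XOR 35⊕6e⊕65⊕79 = 47.
Zero-pad H(K) = 47 to 3 bytes: K' = 47 00 00.

470000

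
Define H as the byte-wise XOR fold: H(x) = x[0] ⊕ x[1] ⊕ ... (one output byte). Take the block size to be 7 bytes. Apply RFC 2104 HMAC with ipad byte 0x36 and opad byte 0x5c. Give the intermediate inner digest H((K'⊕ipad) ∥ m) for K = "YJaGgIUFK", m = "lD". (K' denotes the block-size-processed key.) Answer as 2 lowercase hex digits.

Key "YJaGgIUFK" = 59 4a 61 47 67 49 55 46 4b is 9 bytes > B = 7, so hash it first: H(key) = 43, then zero-pad to 7 bytes: K' = 43 00 00 00 00 00 00.
K' ⊕ ipad = 75 36 36 36 36 36 36.
Inner input = 75 36 36 36 36 36 36 ∥ 6c 44.
Inner hash: XOR 75⊕36⊕36⊕36⊕36⊕36⊕36⊕6c⊕44 = 5d.

5d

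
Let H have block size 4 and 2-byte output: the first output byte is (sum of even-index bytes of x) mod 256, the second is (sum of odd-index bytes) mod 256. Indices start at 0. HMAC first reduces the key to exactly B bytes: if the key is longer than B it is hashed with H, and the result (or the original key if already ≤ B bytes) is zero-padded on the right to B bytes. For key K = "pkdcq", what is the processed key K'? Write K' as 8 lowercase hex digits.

|K| = 5 > B = 4, so first hash the key.
H(K): even-index sum = 325 mod 256 = 69; odd-index sum = 206 mod 256 = 206 → 45 ce.
Zero-pad H(K) = 45 ce to 4 bytes: K' = 45 ce 00 00.

45ce0000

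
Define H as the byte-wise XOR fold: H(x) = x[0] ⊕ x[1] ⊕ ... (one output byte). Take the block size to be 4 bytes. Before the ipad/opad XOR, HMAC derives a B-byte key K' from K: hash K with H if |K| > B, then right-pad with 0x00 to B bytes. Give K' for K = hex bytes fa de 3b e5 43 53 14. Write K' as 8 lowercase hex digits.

|K| = 7 > B = 4, so first hash the key.
H(K): XOR fa⊕de⊕3b⊕e5⊕43⊕53⊕14 = fe.
Zero-pad H(K) = fe to 4 bytes: K' = fe 00 00 00.

fe000000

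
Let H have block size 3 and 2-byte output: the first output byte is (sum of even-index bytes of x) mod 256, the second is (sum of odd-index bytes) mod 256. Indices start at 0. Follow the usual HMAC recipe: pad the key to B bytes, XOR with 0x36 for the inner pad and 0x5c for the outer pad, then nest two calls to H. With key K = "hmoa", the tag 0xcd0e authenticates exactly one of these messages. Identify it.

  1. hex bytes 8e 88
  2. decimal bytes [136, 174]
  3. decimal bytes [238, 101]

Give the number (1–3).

Key "hmoa" = 68 6d 6f 61 is 4 bytes > B = 3, so hash it first: H(key) = d7 ce, then zero-pad to 3 bytes: K' = d7 ce 00.
K' ⊕ ipad = e1 f8 36; K' ⊕ opad = 8b 92 5c.
m1: inner = H(e1 f8 36 8e 88) = 9f 86; tag = H(8b 92 5c 9f 86) = 6d31
m2: inner = H(e1 f8 36 88 ae) = c5 80; tag = H(8b 92 5c c5 80) = 6757
m3: inner = H(e1 f8 36 ee 65) = 7c e6; tag = H(8b 92 5c 7c e6) = cd0e ← matches

3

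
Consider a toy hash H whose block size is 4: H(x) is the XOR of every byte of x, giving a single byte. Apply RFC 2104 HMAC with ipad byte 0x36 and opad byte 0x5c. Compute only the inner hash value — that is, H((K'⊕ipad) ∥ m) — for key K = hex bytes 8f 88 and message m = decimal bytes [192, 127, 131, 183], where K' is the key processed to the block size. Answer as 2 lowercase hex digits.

Key hex bytes 8f 88 is 2 bytes ≤ B = 4; zero-pad to 4 bytes: K' = 8f 88 00 00.
K' ⊕ ipad = b9 be 36 36.
Inner input = b9 be 36 36 ∥ c0 7f 83 b7.
Inner hash: XOR b9⊕be⊕36⊕36⊕c0⊕7f⊕83⊕b7 = 8c.

8c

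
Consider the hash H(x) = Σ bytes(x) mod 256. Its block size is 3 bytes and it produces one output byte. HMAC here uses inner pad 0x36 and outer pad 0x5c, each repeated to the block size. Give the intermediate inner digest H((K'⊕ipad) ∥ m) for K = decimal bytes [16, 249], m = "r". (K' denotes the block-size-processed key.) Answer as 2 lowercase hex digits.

9d

Key decimal bytes [16, 249] = 10 f9 is 2 bytes ≤ B = 3; zero-pad to 3 bytes: K' = 10 f9 00.
K' ⊕ ipad = 26 cf 36.
Inner input = 26 cf 36 ∥ 72.
Inner hash: sum = 38+207+54+114 = 413; mod 256 = 157 → 9d.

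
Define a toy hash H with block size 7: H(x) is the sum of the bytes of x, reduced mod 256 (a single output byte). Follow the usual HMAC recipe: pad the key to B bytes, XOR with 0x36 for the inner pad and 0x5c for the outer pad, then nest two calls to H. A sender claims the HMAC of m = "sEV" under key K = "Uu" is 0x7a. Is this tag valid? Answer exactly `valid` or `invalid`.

Key "Uu" = 55 75 is 2 bytes ≤ B = 7; zero-pad to 7 bytes: K' = 55 75 00 00 00 00 00.
K' ⊕ ipad = 63 43 36 36 36 36 36; K' ⊕ opad = 09 29 5c 5c 5c 5c 5c.
Inner hash: sum = 99+67+54+54+54+54+54+115+69+86 = 706; mod 256 = 194 → c2.
Outer hash (recomputed tag): sum = 9+41+92+92+92+92+92+194 = 704; mod 256 = 192 → c0.
Recomputed tag = c0; claimed = 7a → mismatch.

invalid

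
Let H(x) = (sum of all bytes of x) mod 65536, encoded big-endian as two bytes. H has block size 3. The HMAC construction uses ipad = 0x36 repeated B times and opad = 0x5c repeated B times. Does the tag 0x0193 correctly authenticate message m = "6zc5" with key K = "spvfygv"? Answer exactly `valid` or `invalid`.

Key "spvfygv" = 73 70 76 66 79 67 76 is 7 bytes > B = 3, so hash it first: H(key) = 03 15, then zero-pad to 3 bytes: K' = 03 15 00.
K' ⊕ ipad = 35 23 36; K' ⊕ opad = 5f 49 5c.
Inner hash: sum = 53+35+54+54+122+99+53 = 470 → 01 d6.
Outer hash (recomputed tag): sum = 95+73+92+1+214 = 475 → 01 db.
Recomputed tag = 01db; claimed = 0193 → mismatch.

invalid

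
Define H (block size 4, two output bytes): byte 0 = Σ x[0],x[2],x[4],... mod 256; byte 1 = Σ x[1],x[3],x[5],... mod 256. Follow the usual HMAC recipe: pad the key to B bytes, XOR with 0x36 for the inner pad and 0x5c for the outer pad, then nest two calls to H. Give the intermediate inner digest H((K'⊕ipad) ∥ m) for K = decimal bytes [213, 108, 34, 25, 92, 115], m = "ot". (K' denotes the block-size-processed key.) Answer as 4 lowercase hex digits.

0a78

Key decimal bytes [213, 108, 34, 25, 92, 115] = d5 6c 22 19 5c 73 is 6 bytes > B = 4, so hash it first: H(key) = 53 f8, then zero-pad to 4 bytes: K' = 53 f8 00 00.
K' ⊕ ipad = 65 ce 36 36.
Inner input = 65 ce 36 36 ∥ 6f 74.
Inner hash: even-index sum = 266 mod 256 = 10; odd-index sum = 376 mod 256 = 120 → 0a 78.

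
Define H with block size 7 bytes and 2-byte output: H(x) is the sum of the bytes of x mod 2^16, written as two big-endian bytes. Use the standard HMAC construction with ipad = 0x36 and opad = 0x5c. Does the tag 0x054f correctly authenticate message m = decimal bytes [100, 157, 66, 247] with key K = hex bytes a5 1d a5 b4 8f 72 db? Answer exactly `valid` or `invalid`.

Key hex bytes a5 1d a5 b4 8f 72 db is exactly B = 7 bytes: K' = a5 1d a5 b4 8f 72 db.
K' ⊕ ipad = 93 2b 93 82 b9 44 ed; K' ⊕ opad = f9 41 f9 e8 d3 2e 87.
Inner hash: sum = 147+43+147+130+185+68+237+100+157+66+247 = 1527 → 05 f7.
Outer hash (recomputed tag): sum = 249+65+249+232+211+46+135+5+247 = 1439 → 05 9f.
Recomputed tag = 059f; claimed = 054f → mismatch.

invalid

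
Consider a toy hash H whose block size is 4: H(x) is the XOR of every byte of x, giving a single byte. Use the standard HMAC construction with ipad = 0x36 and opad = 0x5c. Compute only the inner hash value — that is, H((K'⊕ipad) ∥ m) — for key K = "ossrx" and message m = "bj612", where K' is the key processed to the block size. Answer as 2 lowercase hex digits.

Key "ossrx" = 6f 73 73 72 78 is 5 bytes > B = 4, so hash it first: H(key) = 65, then zero-pad to 4 bytes: K' = 65 00 00 00.
K' ⊕ ipad = 53 36 36 36.
Inner input = 53 36 36 36 ∥ 62 6a 36 31 32.
Inner hash: XOR 53⊕36⊕36⊕36⊕62⊕6a⊕36⊕31⊕32 = 58.

58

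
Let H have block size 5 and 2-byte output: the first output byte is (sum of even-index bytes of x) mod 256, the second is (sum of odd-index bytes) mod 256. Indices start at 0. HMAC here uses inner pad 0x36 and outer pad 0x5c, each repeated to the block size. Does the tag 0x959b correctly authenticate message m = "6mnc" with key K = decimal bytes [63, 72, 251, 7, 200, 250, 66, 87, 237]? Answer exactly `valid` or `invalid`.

Key decimal bytes [63, 72, 251, 7, 200, 250, 66, 87, 237] = 3f 48 fb 07 c8 fa 42 57 ed is 9 bytes > B = 5, so hash it first: H(key) = 31 a0, then zero-pad to 5 bytes: K' = 31 a0 00 00 00.
K' ⊕ ipad = 07 96 36 36 36; K' ⊕ opad = 6d fc 5c 5c 5c.
Inner hash: even-index sum = 323 mod 256 = 67; odd-index sum = 368 mod 256 = 112 → 43 70.
Outer hash (recomputed tag): even-index sum = 405 mod 256 = 149; odd-index sum = 411 mod 256 = 155 → 95 9b.
Recomputed tag = 959b; claimed = 959b → match.

valid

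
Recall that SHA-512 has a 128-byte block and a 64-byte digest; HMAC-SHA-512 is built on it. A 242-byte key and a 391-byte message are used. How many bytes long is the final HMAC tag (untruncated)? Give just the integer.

64

The tag is one SHA-512 digest: 64 bytes.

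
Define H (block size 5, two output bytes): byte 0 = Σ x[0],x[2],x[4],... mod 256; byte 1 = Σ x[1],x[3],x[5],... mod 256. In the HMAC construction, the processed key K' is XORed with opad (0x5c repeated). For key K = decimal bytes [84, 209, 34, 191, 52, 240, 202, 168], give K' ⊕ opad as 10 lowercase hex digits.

Key decimal bytes [84, 209, 34, 191, 52, 240, 202, 168] = 54 d1 22 bf 34 f0 ca a8 is 8 bytes > B = 5, so hash it first: H(key) = 74 28, then zero-pad to 5 bytes: K' = 74 28 00 00 00.
XOR each byte with 0x5c: 74⊕5c=28, 28⊕5c=74, 00⊕5c=5c, 00⊕5c=5c, 00⊕5c=5c.

28745c5c5c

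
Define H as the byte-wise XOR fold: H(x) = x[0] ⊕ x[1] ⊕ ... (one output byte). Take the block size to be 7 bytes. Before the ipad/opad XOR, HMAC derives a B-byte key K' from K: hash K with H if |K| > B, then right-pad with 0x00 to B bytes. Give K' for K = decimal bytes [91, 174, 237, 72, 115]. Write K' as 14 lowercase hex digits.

5baeed48730000

Key decimal bytes [91, 174, 237, 72, 115] = 5b ae ed 48 73 is 5 bytes ≤ B = 7; zero-pad to 7 bytes: K' = 5b ae ed 48 73 00 00.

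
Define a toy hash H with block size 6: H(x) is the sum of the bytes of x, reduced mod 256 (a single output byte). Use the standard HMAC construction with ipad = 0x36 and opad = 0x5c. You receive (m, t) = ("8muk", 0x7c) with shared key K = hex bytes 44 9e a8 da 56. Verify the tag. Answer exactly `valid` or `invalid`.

Key hex bytes 44 9e a8 da 56 is 5 bytes ≤ B = 6; zero-pad to 6 bytes: K' = 44 9e a8 da 56 00.
K' ⊕ ipad = 72 a8 9e ec 60 36; K' ⊕ opad = 18 c2 f4 86 0a 5c.
Inner hash: sum = 114+168+158+236+96+54+56+109+117+107 = 1215; mod 256 = 191 → bf.
Outer hash (recomputed tag): sum = 24+194+244+134+10+92+191 = 889; mod 256 = 121 → 79.
Recomputed tag = 79; claimed = 7c → mismatch.

invalid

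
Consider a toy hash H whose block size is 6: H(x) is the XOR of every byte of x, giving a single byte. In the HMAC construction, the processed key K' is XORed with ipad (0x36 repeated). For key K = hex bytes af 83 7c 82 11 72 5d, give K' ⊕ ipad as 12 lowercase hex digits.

da3636363636

Key hex bytes af 83 7c 82 11 72 5d is 7 bytes > B = 6, so hash it first: H(key) = ec, then zero-pad to 6 bytes: K' = ec 00 00 00 00 00.
XOR each byte with 0x36: ec⊕36=da, 00⊕36=36, 00⊕36=36, 00⊕36=36, 00⊕36=36, 00⊕36=36.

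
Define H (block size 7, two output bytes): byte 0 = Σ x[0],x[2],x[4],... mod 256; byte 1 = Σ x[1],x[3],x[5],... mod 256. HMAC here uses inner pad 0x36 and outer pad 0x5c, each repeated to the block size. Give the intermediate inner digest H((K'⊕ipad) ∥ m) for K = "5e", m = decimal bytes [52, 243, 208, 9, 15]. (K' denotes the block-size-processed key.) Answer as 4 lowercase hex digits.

a1d2

Key "5e" = 35 65 is 2 bytes ≤ B = 7; zero-pad to 7 bytes: K' = 35 65 00 00 00 00 00.
K' ⊕ ipad = 03 53 36 36 36 36 36.
Inner input = 03 53 36 36 36 36 36 ∥ 34 f3 d0 09 0f.
Inner hash: even-index sum = 417 mod 256 = 161; odd-index sum = 466 mod 256 = 210 → a1 d2.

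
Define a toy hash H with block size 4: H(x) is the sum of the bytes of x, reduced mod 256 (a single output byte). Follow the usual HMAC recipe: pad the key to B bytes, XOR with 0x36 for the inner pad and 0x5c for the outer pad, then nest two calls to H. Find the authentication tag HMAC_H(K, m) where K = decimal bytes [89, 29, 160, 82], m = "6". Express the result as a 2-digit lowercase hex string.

Key decimal bytes [89, 29, 160, 82] = 59 1d a0 52 is exactly B = 4 bytes: K' = 59 1d a0 52.
K' ⊕ ipad = 6f 2b 96 64.  K' ⊕ opad = 05 41 fc 0e.
Inner input = (K'⊕ipad) ∥ m = 6f 2b 96 64 ∥ 36.
Inner hash: sum = 111+43+150+100+54 = 458; mod 256 = 202 → ca.
Outer input = (K'⊕opad) ∥ inner = 05 41 fc 0e ∥ ca.
Outer hash (tag): sum = 5+65+252+14+202 = 538; mod 256 = 26 → 1a.

1a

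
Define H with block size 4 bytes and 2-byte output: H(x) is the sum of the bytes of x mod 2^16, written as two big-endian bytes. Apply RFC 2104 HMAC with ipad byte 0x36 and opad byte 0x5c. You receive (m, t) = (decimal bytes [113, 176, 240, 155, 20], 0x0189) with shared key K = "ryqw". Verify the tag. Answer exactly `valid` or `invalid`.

Key "ryqw" = 72 79 71 77 is exactly B = 4 bytes: K' = 72 79 71 77.
K' ⊕ ipad = 44 4f 47 41; K' ⊕ opad = 2e 25 2d 2b.
Inner hash: sum = 68+79+71+65+113+176+240+155+20 = 987 → 03 db.
Outer hash (recomputed tag): sum = 46+37+45+43+3+219 = 393 → 01 89.
Recomputed tag = 0189; claimed = 0189 → match.

valid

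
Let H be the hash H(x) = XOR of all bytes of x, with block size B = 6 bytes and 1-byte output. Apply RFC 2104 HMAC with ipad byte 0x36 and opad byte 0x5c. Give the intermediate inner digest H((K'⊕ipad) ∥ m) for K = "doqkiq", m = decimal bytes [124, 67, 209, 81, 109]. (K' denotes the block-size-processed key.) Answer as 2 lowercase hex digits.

Key "doqkiq" = 64 6f 71 6b 69 71 is exactly B = 6 bytes: K' = 64 6f 71 6b 69 71.
K' ⊕ ipad = 52 59 47 5d 5f 47.
Inner input = 52 59 47 5d 5f 47 ∥ 7c 43 d1 51 6d.
Inner hash: XOR 52⊕59⊕47⊕5d⊕5f⊕47⊕7c⊕43⊕d1⊕51⊕6d = db.

db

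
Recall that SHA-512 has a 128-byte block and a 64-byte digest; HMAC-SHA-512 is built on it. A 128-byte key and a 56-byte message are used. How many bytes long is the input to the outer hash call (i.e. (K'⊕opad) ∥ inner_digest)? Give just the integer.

Key is 128 ≤ 128 bytes, zero-padded: |K'| = 128.
Outer input = (K'⊕opad) ∥ H(inner) → 128 + 64 = 192 bytes.

192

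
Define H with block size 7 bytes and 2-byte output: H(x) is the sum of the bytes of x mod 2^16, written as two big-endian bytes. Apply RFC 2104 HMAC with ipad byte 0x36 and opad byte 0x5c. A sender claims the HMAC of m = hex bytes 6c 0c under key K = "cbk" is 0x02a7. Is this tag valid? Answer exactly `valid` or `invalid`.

invalid

Key "cbk" = 63 62 6b is 3 bytes ≤ B = 7; zero-pad to 7 bytes: K' = 63 62 6b 00 00 00 00.
K' ⊕ ipad = 55 54 5d 36 36 36 36; K' ⊕ opad = 3f 3e 37 5c 5c 5c 5c.
Inner hash: sum = 85+84+93+54+54+54+54+108+12 = 598 → 02 56.
Outer hash (recomputed tag): sum = 63+62+55+92+92+92+92+2+86 = 636 → 02 7c.
Recomputed tag = 027c; claimed = 02a7 → mismatch.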